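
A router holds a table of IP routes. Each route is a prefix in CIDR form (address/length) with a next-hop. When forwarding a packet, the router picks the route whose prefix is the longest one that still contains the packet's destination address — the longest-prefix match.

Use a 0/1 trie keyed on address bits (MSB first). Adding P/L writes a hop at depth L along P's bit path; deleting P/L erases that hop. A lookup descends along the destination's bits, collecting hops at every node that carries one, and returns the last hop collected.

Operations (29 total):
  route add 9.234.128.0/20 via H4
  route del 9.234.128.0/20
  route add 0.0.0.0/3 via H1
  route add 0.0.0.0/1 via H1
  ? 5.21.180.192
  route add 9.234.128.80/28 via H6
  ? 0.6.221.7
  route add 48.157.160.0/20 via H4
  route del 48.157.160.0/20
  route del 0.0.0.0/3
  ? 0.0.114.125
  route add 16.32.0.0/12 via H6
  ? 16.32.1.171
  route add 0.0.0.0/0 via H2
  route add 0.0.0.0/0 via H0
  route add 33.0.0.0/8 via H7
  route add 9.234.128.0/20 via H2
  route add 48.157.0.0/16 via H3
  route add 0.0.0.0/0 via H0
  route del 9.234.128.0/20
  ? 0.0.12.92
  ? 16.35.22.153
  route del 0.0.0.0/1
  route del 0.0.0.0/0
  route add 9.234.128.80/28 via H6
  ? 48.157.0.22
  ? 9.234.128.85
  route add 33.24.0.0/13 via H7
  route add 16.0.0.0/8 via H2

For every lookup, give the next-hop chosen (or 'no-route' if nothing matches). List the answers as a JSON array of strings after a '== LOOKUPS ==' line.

Apply in order:
  add 9.234.128.0/20 -> H4 at depth 20
  - 9.234.128.0/20 clear@20
  add 0.0.0.0/3 -> H1 at depth 3
  add 0.0.0.0/1 -> H1 at depth 1
  Q 5.21.180.192: descend 0000 ; hops seen [H1,H1] ; pick H1
  add 9.234.128.80/28 -> H6 at depth 28
  Q 0.6.221.7: descend 0000 ; hops seen [H1,H1] ; pick H1
  add 48.157.160.0/20 -> H4 at depth 20
  - 48.157.160.0/20 clear@20
  - 0.0.0.0/3 clear@3
  Q 0.0.114.125: descend 0000 ; hops seen [H1] ; pick H1
  add 16.32.0.0/12 -> H6 at depth 12
  Q 16.32.1.171: descend 000100000010 ; hops seen [H1,H6] ; pick H6
  add 0.0.0.0/0 -> H2 at depth 0
  add 0.0.0.0/0 -> H0 at depth 0
  add 33.0.0.0/8 -> H7 at depth 8
  add 9.234.128.0/20 -> H2 at depth 20
  add 48.157.0.0/16 -> H3 at depth 16
  add 0.0.0.0/0 -> H0 at depth 0
  - 9.234.128.0/20 clear@20
  Q 0.0.12.92: descend 0000 ; hops seen [H0,H1] ; pick H1
  Q 16.35.22.153: descend 000100000010 ; hops seen [H0,H1,H6] ; pick H6
  - 0.0.0.0/1 clear@1
  - 0.0.0.0/0 clear@0
  add 9.234.128.80/28 -> H6 at depth 28
  Q 48.157.0.22: descend 0011000010011101 ; hops seen [H3] ; pick H3
  Q 9.234.128.85: descend 0000100111101010100000000101 ; hops seen [H6] ; pick H6
  add 33.24.0.0/13 -> H7 at depth 13
  add 16.0.0.0/8 -> H2 at depth 8

== LOOKUPS ==
["H1","H1","H1","H6","H1","H6","H3","H6"]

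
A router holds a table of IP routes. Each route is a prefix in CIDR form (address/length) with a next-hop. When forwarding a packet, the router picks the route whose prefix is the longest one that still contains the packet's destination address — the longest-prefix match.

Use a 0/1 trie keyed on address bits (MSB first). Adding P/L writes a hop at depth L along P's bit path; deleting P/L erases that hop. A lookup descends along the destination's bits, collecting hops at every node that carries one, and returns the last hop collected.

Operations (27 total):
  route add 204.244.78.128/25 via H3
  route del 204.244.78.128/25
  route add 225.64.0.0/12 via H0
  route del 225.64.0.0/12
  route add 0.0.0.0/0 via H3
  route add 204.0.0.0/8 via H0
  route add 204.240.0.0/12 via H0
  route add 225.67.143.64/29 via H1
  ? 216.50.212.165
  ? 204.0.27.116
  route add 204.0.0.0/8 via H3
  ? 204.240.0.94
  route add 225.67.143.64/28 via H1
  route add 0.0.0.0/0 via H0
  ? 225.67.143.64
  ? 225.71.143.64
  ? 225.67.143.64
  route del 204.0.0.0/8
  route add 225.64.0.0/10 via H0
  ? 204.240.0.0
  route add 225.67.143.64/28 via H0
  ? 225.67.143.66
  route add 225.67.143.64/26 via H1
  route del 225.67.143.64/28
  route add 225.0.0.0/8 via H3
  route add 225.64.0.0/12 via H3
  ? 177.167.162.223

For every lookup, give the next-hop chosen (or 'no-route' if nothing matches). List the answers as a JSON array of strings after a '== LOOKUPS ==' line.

Process each operation:
  + 204.244.78.128/25 (H3) depth=25
  del 204.244.78.128/25 (clear depth 25)
  + 225.64.0.0/12 (H0) depth=12
  del 225.64.0.0/12 (clear depth 12)
  + 0.0.0.0/0 (H3) depth=0
  + 204.0.0.0/8 (H0) depth=8
  + 204.240.0.0/12 (H0) depth=12
  + 225.67.143.64/29 (H1) depth=29
  Q 216.50.212.165: descend 110 ; hops seen [H3] ; pick H3
  Q 204.0.27.116: descend 11001100 ; hops seen [H3,H0] ; pick H0
  + 204.0.0.0/8 (H3) depth=8
  Q 204.240.0.94: descend 1100110011110 ; hops seen [H3,H3,H0] ; pick H0
  + 225.67.143.64/28 (H1) depth=28
  + 0.0.0.0/0 (H0) depth=0
  Q 225.67.143.64: descend 11100001010000111000111101000 ; hops seen [H0,H1,H1] ; pick H1
  Q 225.71.143.64: descend 1110000101000 ; hops seen [H0] ; pick H0
  Q 225.67.143.64: descend 11100001010000111000111101000 ; hops seen [H0,H1,H1] ; pick H1
  del 204.0.0.0/8 (clear depth 8)
  + 225.64.0.0/10 (H0) depth=10
  Q 204.240.0.0: descend 1100110011110 ; hops seen [H0,H0] ; pick H0
  + 225.67.143.64/28 (H0) depth=28
  Q 225.67.143.66: descend 11100001010000111000111101000 ; hops seen [H0,H0,H0,H1] ; pick H1
  + 225.67.143.64/26 (H1) depth=26
  del 225.67.143.64/28 (clear depth 28)
  + 225.0.0.0/8 (H3) depth=8
  + 225.64.0.0/12 (H3) depth=12
  Q 177.167.162.223: descend 1 ; hops seen [H0] ; pick H0

== LOOKUPS ==
["H3","H0","H0","H1","H0","H1","H0","H1","H0"]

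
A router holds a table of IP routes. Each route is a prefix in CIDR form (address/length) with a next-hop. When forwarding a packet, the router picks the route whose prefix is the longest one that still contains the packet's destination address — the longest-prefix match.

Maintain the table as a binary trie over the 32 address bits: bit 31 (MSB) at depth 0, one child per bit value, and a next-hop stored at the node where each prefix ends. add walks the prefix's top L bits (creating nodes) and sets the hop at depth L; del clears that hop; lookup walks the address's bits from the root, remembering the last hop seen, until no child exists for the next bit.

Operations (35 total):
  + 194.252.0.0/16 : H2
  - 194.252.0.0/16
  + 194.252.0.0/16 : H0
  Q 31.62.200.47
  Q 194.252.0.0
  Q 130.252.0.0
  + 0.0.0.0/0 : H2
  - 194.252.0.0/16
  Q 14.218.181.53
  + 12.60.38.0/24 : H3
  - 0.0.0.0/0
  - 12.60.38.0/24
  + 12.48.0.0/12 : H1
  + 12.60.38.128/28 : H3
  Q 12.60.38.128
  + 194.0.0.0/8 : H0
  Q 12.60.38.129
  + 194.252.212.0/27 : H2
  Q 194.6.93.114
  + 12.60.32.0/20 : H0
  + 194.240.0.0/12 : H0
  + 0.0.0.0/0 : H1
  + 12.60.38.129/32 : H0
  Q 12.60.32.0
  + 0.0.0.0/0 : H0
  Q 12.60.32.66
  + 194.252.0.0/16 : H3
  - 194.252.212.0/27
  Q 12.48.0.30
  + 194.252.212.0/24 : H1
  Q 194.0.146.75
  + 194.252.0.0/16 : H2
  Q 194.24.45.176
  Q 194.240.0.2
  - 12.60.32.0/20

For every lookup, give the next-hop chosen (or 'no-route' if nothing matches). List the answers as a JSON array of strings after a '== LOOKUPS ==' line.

Apply in order:
  add 194.252.0.0/16 -> H2 at depth 16
  - 194.252.0.0/16 clear@16
  add 194.252.0.0/16 -> H0 at depth 16
  lookup 31.62.200.47: bits ε walk d0:- -> no-route
  lookup 194.252.0.0: bits 1100001011111100 walk d0:-→d1:-→d2:-→d3:-→d4:-→d5:-→d6:-→d7:-→d8:-→d9:-→d10:-→d11:-→d12:-→d13:-→d14:-→d15:-→d16:H0 -> H0
  lookup 130.252.0.0: bits 1 walk d0:-→d1:- -> no-route
  add 0.0.0.0/0 -> H2 at depth 0
  - 194.252.0.0/16 clear@16
  lookup 14.218.181.53: bits ε walk d0:H2 -> H2
  add 12.60.38.0/24 -> H3 at depth 24
  - 0.0.0.0/0 clear@0
  - 12.60.38.0/24 clear@24
  add 12.48.0.0/12 -> H1 at depth 12
  add 12.60.38.128/28 -> H3 at depth 28
  lookup 12.60.38.128: bits 0000110000111100001001101000 walk d0:-→d1:-→d2:-→d3:-→d4:-→d5:-→d6:-→d7:-→d8:-→d9:-→d10:-→d11:-→d12:H1→d13:-→d14:-→d15:-→d16:-→d17:-→d18:-→d19:-→d20:-→d21:-→d22:-→d23:-→d24:-→d25:-→d26:-→d27:-→d28:H3 -> H3
  add 194.0.0.0/8 -> H0 at depth 8
  lookup 12.60.38.129: bits 0000110000111100001001101000 walk d0:-→d1:-→d2:-→d3:-→d4:-→d5:-→d6:-→d7:-→d8:-→d9:-→d10:-→d11:-→d12:H1→d13:-→d14:-→d15:-→d16:-→d17:-→d18:-→d19:-→d20:-→d21:-→d22:-→d23:-→d24:-→d25:-→d26:-→d27:-→d28:H3 -> H3
  add 194.252.212.0/27 -> H2 at depth 27
  lookup 194.6.93.114: bits 11000010 walk d0:-→d1:-→d2:-→d3:-→d4:-→d5:-→d6:-→d7:-→d8:H0 -> H0
  add 12.60.32.0/20 -> H0 at depth 20
  add 194.240.0.0/12 -> H0 at depth 12
  add 0.0.0.0/0 -> H1 at depth 0
  add 12.60.38.129/32 -> H0 at depth 32
  lookup 12.60.32.0: bits 000011000011110000100 walk d0:H1→d1:-→d2:-→d3:-→d4:-→d5:-→d6:-→d7:-→d8:-→d9:-→d10:-→d11:-→d12:H1→d13:-→d14:-→d15:-→d16:-→d17:-→d18:-→d19:-→d20:H0→d21:- -> H0
  add 0.0.0.0/0 -> H0 at depth 0
  lookup 12.60.32.66: bits 000011000011110000100 walk d0:H0→d1:-→d2:-→d3:-→d4:-→d5:-→d6:-→d7:-→d8:-→d9:-→d10:-→d11:-→d12:H1→d13:-→d14:-→d15:-→d16:-→d17:-→d18:-→d19:-→d20:H0→d21:- -> H0
  add 194.252.0.0/16 -> H3 at depth 16
  - 194.252.212.0/27 clear@27
  lookup 12.48.0.30: bits 000011000011 walk d0:H0→d1:-→d2:-→d3:-→d4:-→d5:-→d6:-→d7:-→d8:-→d9:-→d10:-→d11:-→d12:H1 -> H1
  add 194.252.212.0/24 -> H1 at depth 24
  lookup 194.0.146.75: bits 11000010 walk d0:H0→d1:-→d2:-→d3:-→d4:-→d5:-→d6:-→d7:-→d8:H0 -> H0
  add 194.252.0.0/16 -> H2 at depth 16
  lookup 194.24.45.176: bits 11000010 walk d0:H0→d1:-→d2:-→d3:-→d4:-→d5:-→d6:-→d7:-→d8:H0 -> H0
  lookup 194.240.0.2: bits 110000101111 walk d0:H0→d1:-→d2:-→d3:-→d4:-→d5:-→d6:-→d7:-→d8:H0→d9:-→d10:-→d11:-→d12:H0 -> H0
  - 12.60.32.0/20 clear@20

== LOOKUPS ==
["no-route","H0","no-route","H2","H3","H3","H0","H0","H0","H1","H0","H0","H0"]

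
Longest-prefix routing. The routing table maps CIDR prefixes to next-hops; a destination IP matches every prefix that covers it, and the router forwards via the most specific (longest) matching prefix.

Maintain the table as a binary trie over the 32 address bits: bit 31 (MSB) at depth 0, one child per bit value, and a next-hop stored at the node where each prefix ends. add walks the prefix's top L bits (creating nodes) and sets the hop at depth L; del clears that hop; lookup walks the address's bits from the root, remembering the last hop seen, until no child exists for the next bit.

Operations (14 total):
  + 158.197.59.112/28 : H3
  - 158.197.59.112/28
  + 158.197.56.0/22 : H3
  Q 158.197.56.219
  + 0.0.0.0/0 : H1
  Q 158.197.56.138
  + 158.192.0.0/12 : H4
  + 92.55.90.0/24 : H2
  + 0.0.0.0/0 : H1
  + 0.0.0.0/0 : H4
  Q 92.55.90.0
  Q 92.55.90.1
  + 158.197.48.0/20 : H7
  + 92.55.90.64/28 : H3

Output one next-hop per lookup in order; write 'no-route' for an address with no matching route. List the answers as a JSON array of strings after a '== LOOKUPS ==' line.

Process each operation:
  add 158.197.59.112/28 -> H3 at depth 28
  del 158.197.59.112/28 (clear depth 28)
  add 158.197.56.0/22 -> H3 at depth 22
  lookup 158.197.56.219: bits 1001111011000101001110 walk d0:-→d1:-→d2:-→d3:-→d4:-→d5:-→d6:-→d7:-→d8:-→d9:-→d10:-→d11:-→d12:-→d13:-→d14:-→d15:-→d16:-→d17:-→d18:-→d19:-→d20:-→d21:-→d22:H3 -> H3
  add 0.0.0.0/0 -> H1 at depth 0
  lookup 158.197.56.138: bits 1001111011000101001110 walk d0:H1→d1:-→d2:-→d3:-→d4:-→d5:-→d6:-→d7:-→d8:-→d9:-→d10:-→d11:-→d12:-→d13:-→d14:-→d15:-→d16:-→d17:-→d18:-→d19:-→d20:-→d21:-→d22:H3 -> H3
  add 158.192.0.0/12 -> H4 at depth 12
  add 92.55.90.0/24 -> H2 at depth 24
  add 0.0.0.0/0 -> H1 at depth 0
  add 0.0.0.0/0 -> H4 at depth 0
  lookup 92.55.90.0: bits 010111000011011101011010 walk d0:H4→d1:-→d2:-→d3:-→d4:-→d5:-→d6:-→d7:-→d8:-→d9:-→d10:-→d11:-→d12:-→d13:-→d14:-→d15:-→d16:-→d17:-→d18:-→d19:-→d20:-→d21:-→d22:-→d23:-→d24:H2 -> H2
  lookup 92.55.90.1: bits 010111000011011101011010 walk d0:H4→d1:-→d2:-→d3:-→d4:-→d5:-→d6:-→d7:-→d8:-→d9:-→d10:-→d11:-→d12:-→d13:-→d14:-→d15:-→d16:-→d17:-→d18:-→d19:-→d20:-→d21:-→d22:-→d23:-→d24:H2 -> H2
  add 158.197.48.0/20 -> H7 at depth 20
  add 92.55.90.64/28 -> H3 at depth 28

== LOOKUPS ==
["H3","H3","H2","H2"]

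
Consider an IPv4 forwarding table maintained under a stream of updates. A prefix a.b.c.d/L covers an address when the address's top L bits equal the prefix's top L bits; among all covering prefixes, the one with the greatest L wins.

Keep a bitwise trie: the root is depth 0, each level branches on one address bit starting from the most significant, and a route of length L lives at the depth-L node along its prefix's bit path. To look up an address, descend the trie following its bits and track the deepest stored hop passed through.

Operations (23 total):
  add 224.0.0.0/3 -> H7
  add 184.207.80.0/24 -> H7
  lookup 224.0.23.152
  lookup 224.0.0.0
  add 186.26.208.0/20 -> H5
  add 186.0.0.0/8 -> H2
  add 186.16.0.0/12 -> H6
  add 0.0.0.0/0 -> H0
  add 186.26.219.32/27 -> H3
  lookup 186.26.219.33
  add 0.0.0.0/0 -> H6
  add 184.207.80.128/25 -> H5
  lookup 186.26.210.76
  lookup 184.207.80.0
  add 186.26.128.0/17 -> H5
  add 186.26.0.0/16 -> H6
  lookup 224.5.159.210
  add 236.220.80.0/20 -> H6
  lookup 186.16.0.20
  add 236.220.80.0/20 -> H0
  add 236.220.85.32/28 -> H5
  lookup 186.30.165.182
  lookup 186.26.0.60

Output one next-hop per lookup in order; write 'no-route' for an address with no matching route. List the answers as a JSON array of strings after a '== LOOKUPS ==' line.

Process each operation:
  + 224.0.0.0/3 (H7) depth=3
  + 184.207.80.0/24 (H7) depth=24
  ? 224.0.23.152  path d0:-→d1:-→d2:-→d3:H7  best=H7
  ? 224.0.0.0  path d0:-→d1:-→d2:-→d3:H7  best=H7
  + 186.26.208.0/20 (H5) depth=20
  + 186.0.0.0/8 (H2) depth=8
  + 186.16.0.0/12 (H6) depth=12
  + 0.0.0.0/0 (H0) depth=0
  + 186.26.219.32/27 (H3) depth=27
  ? 186.26.219.33  path d0:H0→d1:-→d2:-→d3:-→d4:-→d5:-→d6:-→d7:-→d8:H2→d9:-→d10:-→d11:-→d12:H6→d13:-→d14:-→d15:-→d16:-→d17:-→d18:-→d19:-→d20:H5→d21:-→d22:-→d23:-→d24:-→d25:-→d26:-→d27:H3  best=H3
  + 0.0.0.0/0 (H6) depth=0
  + 184.207.80.128/25 (H5) depth=25
  ? 186.26.210.76  path d0:H6→d1:-→d2:-→d3:-→d4:-→d5:-→d6:-→d7:-→d8:H2→d9:-→d10:-→d11:-→d12:H6→d13:-→d14:-→d15:-→d16:-→d17:-→d18:-→d19:-→d20:H5  best=H5
  ? 184.207.80.0  path d0:H6→d1:-→d2:-→d3:-→d4:-→d5:-→d6:-→d7:-→d8:-→d9:-→d10:-→d11:-→d12:-→d13:-→d14:-→d15:-→d16:-→d17:-→d18:-→d19:-→d20:-→d21:-→d22:-→d23:-→d24:H7  best=H7
  + 186.26.128.0/17 (H5) depth=17
  + 186.26.0.0/16 (H6) depth=16
  ? 224.5.159.210  path d0:H6→d1:-→d2:-→d3:H7  best=H7
  + 236.220.80.0/20 (H6) depth=20
  ? 186.16.0.20  path d0:H6→d1:-→d2:-→d3:-→d4:-→d5:-→d6:-→d7:-→d8:H2→d9:-→d10:-→d11:-→d12:H6  best=H6
  + 236.220.80.0/20 (H0) depth=20
  + 236.220.85.32/28 (H5) depth=28
  ? 186.30.165.182  path d0:H6→d1:-→d2:-→d3:-→d4:-→d5:-→d6:-→d7:-→d8:H2→d9:-→d10:-→d11:-→d12:H6→d13:-  best=H6
  ? 186.26.0.60  path d0:H6→d1:-→d2:-→d3:-→d4:-→d5:-→d6:-→d7:-→d8:H2→d9:-→d10:-→d11:-→d12:H6→d13:-→d14:-→d15:-→d16:H6  best=H6

== LOOKUPS ==
["H7","H7","H3","H5","H7","H7","H6","H6","H6"]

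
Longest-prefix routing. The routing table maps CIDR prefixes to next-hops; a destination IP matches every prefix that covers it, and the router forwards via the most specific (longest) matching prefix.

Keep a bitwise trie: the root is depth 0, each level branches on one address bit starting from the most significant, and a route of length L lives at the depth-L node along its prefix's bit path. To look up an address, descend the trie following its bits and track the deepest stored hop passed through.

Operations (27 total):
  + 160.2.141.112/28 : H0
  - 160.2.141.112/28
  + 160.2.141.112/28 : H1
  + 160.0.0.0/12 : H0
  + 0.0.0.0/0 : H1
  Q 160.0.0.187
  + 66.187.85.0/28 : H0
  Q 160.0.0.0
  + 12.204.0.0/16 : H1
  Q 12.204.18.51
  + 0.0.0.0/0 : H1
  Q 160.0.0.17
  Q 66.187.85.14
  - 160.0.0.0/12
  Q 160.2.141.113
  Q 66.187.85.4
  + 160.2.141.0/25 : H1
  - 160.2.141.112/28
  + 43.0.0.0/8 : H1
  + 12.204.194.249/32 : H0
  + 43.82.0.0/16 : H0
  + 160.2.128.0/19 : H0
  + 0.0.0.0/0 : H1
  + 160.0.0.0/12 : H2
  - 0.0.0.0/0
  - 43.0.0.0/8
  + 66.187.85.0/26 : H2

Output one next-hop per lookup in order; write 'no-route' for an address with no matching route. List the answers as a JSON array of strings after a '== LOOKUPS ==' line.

Process each operation:
  + 160.2.141.112/28 (H0) depth=28
  - 160.2.141.112/28 clear@28
  + 160.2.141.112/28 (H1) depth=28
  + 160.0.0.0/12 (H0) depth=12
  + 0.0.0.0/0 (H1) depth=0
  ? 160.0.0.187  path d0:H1→d1:-→d2:-→d3:-→d4:-→d5:-→d6:-→d7:-→d8:-→d9:-→d10:-→d11:-→d12:H0→d13:-→d14:-  best=H0
  + 66.187.85.0/28 (H0) depth=28
  ? 160.0.0.0  path d0:H1→d1:-→d2:-→d3:-→d4:-→d5:-→d6:-→d7:-→d8:-→d9:-→d10:-→d11:-→d12:H0→d13:-→d14:-  best=H0
  + 12.204.0.0/16 (H1) depth=16
  ? 12.204.18.51  path d0:H1→d1:-→d2:-→d3:-→d4:-→d5:-→d6:-→d7:-→d8:-→d9:-→d10:-→d11:-→d12:-→d13:-→d14:-→d15:-→d16:H1  best=H1
  + 0.0.0.0/0 (H1) depth=0
  ? 160.0.0.17  path d0:H1→d1:-→d2:-→d3:-→d4:-→d5:-→d6:-→d7:-→d8:-→d9:-→d10:-→d11:-→d12:H0→d13:-→d14:-  best=H0
  ? 66.187.85.14  path d0:H1→d1:-→d2:-→d3:-→d4:-→d5:-→d6:-→d7:-→d8:-→d9:-→d10:-→d11:-→d12:-→d13:-→d14:-→d15:-→d16:-→d17:-→d18:-→d19:-→d20:-→d21:-→d22:-→d23:-→d24:-→d25:-→d26:-→d27:-→d28:H0  best=H0
  - 160.0.0.0/12 clear@12
  ? 160.2.141.113  path d0:H1→d1:-→d2:-→d3:-→d4:-→d5:-→d6:-→d7:-→d8:-→d9:-→d10:-→d11:-→d12:-→d13:-→d14:-→d15:-→d16:-→d17:-→d18:-→d19:-→d20:-→d21:-→d22:-→d23:-→d24:-→d25:-→d26:-→d27:-→d28:H1  best=H1
  ? 66.187.85.4  path d0:H1→d1:-→d2:-→d3:-→d4:-→d5:-→d6:-→d7:-→d8:-→d9:-→d10:-→d11:-→d12:-→d13:-→d14:-→d15:-→d16:-→d17:-→d18:-→d19:-→d20:-→d21:-→d22:-→d23:-→d24:-→d25:-→d26:-→d27:-→d28:H0  best=H0
  + 160.2.141.0/25 (H1) depth=25
  - 160.2.141.112/28 clear@28
  + 43.0.0.0/8 (H1) depth=8
  + 12.204.194.249/32 (H0) depth=32
  + 43.82.0.0/16 (H0) depth=16
  + 160.2.128.0/19 (H0) depth=19
  + 0.0.0.0/0 (H1) depth=0
  + 160.0.0.0/12 (H2) depth=12
  - 0.0.0.0/0 clear@0
  - 43.0.0.0/8 clear@8
  + 66.187.85.0/26 (H2) depth=26

== LOOKUPS ==
["H0","H0","H1","H0","H0","H1","H0"]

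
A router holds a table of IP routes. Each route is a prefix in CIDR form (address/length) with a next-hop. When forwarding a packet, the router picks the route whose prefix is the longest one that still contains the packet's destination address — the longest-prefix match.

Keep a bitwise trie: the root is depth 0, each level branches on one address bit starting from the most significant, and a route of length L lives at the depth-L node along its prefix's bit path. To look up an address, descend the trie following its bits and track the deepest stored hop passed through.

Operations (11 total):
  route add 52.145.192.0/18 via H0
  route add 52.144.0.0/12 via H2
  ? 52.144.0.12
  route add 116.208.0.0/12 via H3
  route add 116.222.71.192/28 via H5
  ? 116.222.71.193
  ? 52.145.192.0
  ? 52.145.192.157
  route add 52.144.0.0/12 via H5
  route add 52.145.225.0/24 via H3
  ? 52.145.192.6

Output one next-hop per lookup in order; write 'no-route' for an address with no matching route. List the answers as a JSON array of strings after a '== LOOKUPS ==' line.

Trace:
  + 52.145.192.0/18 (H0) depth=18
  + 52.144.0.0/12 (H2) depth=12
  ? 52.144.0.12  path d0:-→d1:-→d2:-→d3:-→d4:-→d5:-→d6:-→d7:-→d8:-→d9:-→d10:-→d11:-→d12:H2→d13:-→d14:-→d15:-  best=H2
  + 116.208.0.0/12 (H3) depth=12
  + 116.222.71.192/28 (H5) depth=28
  ? 116.222.71.193  path d0:-→d1:-→d2:-→d3:-→d4:-→d5:-→d6:-→d7:-→d8:-→d9:-→d10:-→d11:-→d12:H3→d13:-→d14:-→d15:-→d16:-→d17:-→d18:-→d19:-→d20:-→d21:-→d22:-→d23:-→d24:-→d25:-→d26:-→d27:-→d28:H5  best=H5
  ? 52.145.192.0  path d0:-→d1:-→d2:-→d3:-→d4:-→d5:-→d6:-→d7:-→d8:-→d9:-→d10:-→d11:-→d12:H2→d13:-→d14:-→d15:-→d16:-→d17:-→d18:H0  best=H0
  ? 52.145.192.157  path d0:-→d1:-→d2:-→d3:-→d4:-→d5:-→d6:-→d7:-→d8:-→d9:-→d10:-→d11:-→d12:H2→d13:-→d14:-→d15:-→d16:-→d17:-→d18:H0  best=H0
  + 52.144.0.0/12 (H5) depth=12
  + 52.145.225.0/24 (H3) depth=24
  ? 52.145.192.6  path d0:-→d1:-→d2:-→d3:-→d4:-→d5:-→d6:-→d7:-→d8:-→d9:-→d10:-→d11:-→d12:H5→d13:-→d14:-→d15:-→d16:-→d17:-→d18:H0  best=H0

== LOOKUPS ==
["H2","H5","H0","H0","H0"]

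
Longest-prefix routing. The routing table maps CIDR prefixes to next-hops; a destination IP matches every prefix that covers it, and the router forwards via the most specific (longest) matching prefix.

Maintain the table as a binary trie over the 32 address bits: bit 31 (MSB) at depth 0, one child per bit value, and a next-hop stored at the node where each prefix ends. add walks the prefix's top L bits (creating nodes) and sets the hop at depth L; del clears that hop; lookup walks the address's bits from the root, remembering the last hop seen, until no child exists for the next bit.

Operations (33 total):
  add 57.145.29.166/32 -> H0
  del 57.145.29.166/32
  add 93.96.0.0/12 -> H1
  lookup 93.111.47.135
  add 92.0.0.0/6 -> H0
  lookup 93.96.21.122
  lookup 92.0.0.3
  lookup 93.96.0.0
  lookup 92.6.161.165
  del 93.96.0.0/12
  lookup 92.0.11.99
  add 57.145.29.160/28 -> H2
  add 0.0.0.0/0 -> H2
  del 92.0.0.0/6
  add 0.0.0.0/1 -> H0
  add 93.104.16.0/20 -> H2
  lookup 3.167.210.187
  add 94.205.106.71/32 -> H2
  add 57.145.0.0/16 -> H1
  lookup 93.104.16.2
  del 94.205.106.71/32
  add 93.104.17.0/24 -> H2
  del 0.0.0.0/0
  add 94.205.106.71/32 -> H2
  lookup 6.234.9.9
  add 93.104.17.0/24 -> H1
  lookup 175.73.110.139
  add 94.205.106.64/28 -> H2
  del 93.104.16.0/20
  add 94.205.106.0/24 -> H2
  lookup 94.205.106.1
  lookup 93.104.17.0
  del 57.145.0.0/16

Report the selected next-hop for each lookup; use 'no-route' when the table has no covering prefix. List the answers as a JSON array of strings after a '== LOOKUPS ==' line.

Apply in order:
  add 57.145.29.166/32 -> H0 at depth 32
  del 57.145.29.166/32 (clear depth 32)
  add 93.96.0.0/12 -> H1 at depth 12
  lookup 93.111.47.135: bits 010111010110 walk d0:-→d1:-→d2:-→d3:-→d4:-→d5:-→d6:-→d7:-→d8:-→d9:-→d10:-→d11:-→d12:H1 -> H1
  add 92.0.0.0/6 -> H0 at depth 6
  lookup 93.96.21.122: bits 010111010110 walk d0:-→d1:-→d2:-→d3:-→d4:-→d5:-→d6:H0→d7:-→d8:-→d9:-→d10:-→d11:-→d12:H1 -> H1
  lookup 92.0.0.3: bits 0101110 walk d0:-→d1:-→d2:-→d3:-→d4:-→d5:-→d6:H0→d7:- -> H0
  lookup 93.96.0.0: bits 010111010110 walk d0:-→d1:-→d2:-→d3:-→d4:-→d5:-→d6:H0→d7:-→d8:-→d9:-→d10:-→d11:-→d12:H1 -> H1
  lookup 92.6.161.165: bits 0101110 walk d0:-→d1:-→d2:-→d3:-→d4:-→d5:-→d6:H0→d7:- -> H0
  del 93.96.0.0/12 (clear depth 12)
  lookup 92.0.11.99: bits 0101110 walk d0:-→d1:-→d2:-→d3:-→d4:-→d5:-→d6:H0→d7:- -> H0
  add 57.145.29.160/28 -> H2 at depth 28
  add 0.0.0.0/0 -> H2 at depth 0
  del 92.0.0.0/6 (clear depth 6)
  add 0.0.0.0/1 -> H0 at depth 1
  add 93.104.16.0/20 -> H2 at depth 20
  lookup 3.167.210.187: bits 00 walk d0:H2→d1:H0→d2:- -> H0
  add 94.205.106.71/32 -> H2 at depth 32
  add 57.145.0.0/16 -> H1 at depth 16
  lookup 93.104.16.2: bits 01011101011010000001 walk d0:H2→d1:H0→d2:-→d3:-→d4:-→d5:-→d6:-→d7:-→d8:-→d9:-→d10:-→d11:-→d12:-→d13:-→d14:-→d15:-→d16:-→d17:-→d18:-→d19:-→d20:H2 -> H2
  del 94.205.106.71/32 (clear depth 32)
  add 93.104.17.0/24 -> H2 at depth 24
  del 0.0.0.0/0 (clear depth 0)
  add 94.205.106.71/32 -> H2 at depth 32
  lookup 6.234.9.9: bits 00 walk d0:-→d1:H0→d2:- -> H0
  add 93.104.17.0/24 -> H1 at depth 24
  lookup 175.73.110.139: bits ε walk d0:- -> no-route
  add 94.205.106.64/28 -> H2 at depth 28
  del 93.104.16.0/20 (clear depth 20)
  add 94.205.106.0/24 -> H2 at depth 24
  lookup 94.205.106.1: bits 0101111011001101011010100 walk d0:-→d1:H0→d2:-→d3:-→d4:-→d5:-→d6:-→d7:-→d8:-→d9:-→d10:-→d11:-→d12:-→d13:-→d14:-→d15:-→d16:-→d17:-→d18:-→d19:-→d20:-→d21:-→d22:-→d23:-→d24:H2→d25:- -> H2
  lookup 93.104.17.0: bits 010111010110100000010001 walk d0:-→d1:H0→d2:-→d3:-→d4:-→d5:-→d6:-→d7:-→d8:-→d9:-→d10:-→d11:-→d12:-→d13:-→d14:-→d15:-→d16:-→d17:-→d18:-→d19:-→d20:-→d21:-→d22:-→d23:-→d24:H1 -> H1
  del 57.145.0.0/16 (clear depth 16)

== LOOKUPS ==
["H1","H1","H0","H1","H0","H0","H0","H2","H0","no-route","H2","H1"]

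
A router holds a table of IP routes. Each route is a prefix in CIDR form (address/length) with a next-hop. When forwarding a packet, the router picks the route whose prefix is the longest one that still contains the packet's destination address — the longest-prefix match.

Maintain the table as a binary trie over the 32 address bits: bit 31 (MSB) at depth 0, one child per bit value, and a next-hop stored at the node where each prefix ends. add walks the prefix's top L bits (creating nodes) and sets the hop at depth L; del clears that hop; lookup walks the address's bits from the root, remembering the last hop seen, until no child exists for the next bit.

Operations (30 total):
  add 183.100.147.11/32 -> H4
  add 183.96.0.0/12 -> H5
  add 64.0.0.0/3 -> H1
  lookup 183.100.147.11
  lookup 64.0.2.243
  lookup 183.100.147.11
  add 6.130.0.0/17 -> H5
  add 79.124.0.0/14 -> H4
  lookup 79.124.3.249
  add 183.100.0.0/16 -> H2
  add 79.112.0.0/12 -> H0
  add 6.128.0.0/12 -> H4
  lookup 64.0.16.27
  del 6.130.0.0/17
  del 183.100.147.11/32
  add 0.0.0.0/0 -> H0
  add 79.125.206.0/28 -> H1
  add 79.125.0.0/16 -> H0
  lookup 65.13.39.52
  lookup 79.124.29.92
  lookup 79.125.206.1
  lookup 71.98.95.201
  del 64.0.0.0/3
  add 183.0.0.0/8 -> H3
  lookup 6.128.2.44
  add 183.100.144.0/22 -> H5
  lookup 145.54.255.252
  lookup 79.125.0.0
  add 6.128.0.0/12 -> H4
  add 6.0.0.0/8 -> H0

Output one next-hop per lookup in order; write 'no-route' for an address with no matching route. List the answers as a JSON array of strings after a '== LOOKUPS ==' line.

Process each operation:
  + 183.100.147.11/32 (H4) depth=32
  + 183.96.0.0/12 (H5) depth=12
  + 64.0.0.0/3 (H1) depth=3
  Q 183.100.147.11: descend 10110111011001001001001100001011 ; hops seen [H5,H4] ; pick H4
  Q 64.0.2.243: descend 010 ; hops seen [H1] ; pick H1
  Q 183.100.147.11: descend 10110111011001001001001100001011 ; hops seen [H5,H4] ; pick H4
  + 6.130.0.0/17 (H5) depth=17
  + 79.124.0.0/14 (H4) depth=14
  Q 79.124.3.249: descend 01001111011111 ; hops seen [H1,H4] ; pick H4
  + 183.100.0.0/16 (H2) depth=16
  + 79.112.0.0/12 (H0) depth=12
  + 6.128.0.0/12 (H4) depth=12
  Q 64.0.16.27: descend 0100 ; hops seen [H1] ; pick H1
  - 6.130.0.0/17 clear@17
  - 183.100.147.11/32 clear@32
  + 0.0.0.0/0 (H0) depth=0
  + 79.125.206.0/28 (H1) depth=28
  + 79.125.0.0/16 (H0) depth=16
  Q 65.13.39.52: descend 0100 ; hops seen [H0,H1] ; pick H1
  Q 79.124.29.92: descend 010011110111110 ; hops seen [H0,H1,H0,H4] ; pick H4
  Q 79.125.206.1: descend 0100111101111101110011100000 ; hops seen [H0,H1,H0,H4,H0,H1] ; pick H1
  Q 71.98.95.201: descend 0100 ; hops seen [H0,H1] ; pick H1
  - 64.0.0.0/3 clear@3
  + 183.0.0.0/8 (H3) depth=8
  Q 6.128.2.44: descend 00000110100000 ; hops seen [H0,H4] ; pick H4
  + 183.100.144.0/22 (H5) depth=22
  Q 145.54.255.252: descend 10 ; hops seen [H0] ; pick H0
  Q 79.125.0.0: descend 0100111101111101 ; hops seen [H0,H0,H4,H0] ; pick H0
  + 6.128.0.0/12 (H4) depth=12
  + 6.0.0.0/8 (H0) depth=8

== LOOKUPS ==
["H4","H1","H4","H4","H1","H1","H4","H1","H1","H4","H0","H0"]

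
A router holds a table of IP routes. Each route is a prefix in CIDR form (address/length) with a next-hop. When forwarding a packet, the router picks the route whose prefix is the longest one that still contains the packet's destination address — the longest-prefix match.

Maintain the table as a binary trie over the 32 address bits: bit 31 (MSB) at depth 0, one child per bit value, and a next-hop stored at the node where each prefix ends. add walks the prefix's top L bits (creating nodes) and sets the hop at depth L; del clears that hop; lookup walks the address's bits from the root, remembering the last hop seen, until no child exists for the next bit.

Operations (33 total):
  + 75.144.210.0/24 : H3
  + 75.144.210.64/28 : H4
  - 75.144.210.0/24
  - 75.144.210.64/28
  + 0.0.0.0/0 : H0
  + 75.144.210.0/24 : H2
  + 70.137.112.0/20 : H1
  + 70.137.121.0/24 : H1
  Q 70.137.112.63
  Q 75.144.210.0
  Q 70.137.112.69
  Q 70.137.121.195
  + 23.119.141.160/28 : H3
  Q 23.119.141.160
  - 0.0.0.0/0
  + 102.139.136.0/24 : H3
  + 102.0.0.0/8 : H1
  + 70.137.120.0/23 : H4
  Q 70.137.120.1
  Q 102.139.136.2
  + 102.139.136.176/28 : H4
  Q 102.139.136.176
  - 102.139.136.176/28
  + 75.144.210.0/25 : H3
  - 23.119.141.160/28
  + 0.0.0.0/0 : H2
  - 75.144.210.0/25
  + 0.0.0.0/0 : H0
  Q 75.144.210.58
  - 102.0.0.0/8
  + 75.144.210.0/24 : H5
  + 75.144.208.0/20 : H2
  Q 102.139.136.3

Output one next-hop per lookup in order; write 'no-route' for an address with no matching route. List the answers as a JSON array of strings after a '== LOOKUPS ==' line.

Process each operation:
  add 75.144.210.0/24 -> H3 at depth 24
  add 75.144.210.64/28 -> H4 at depth 28
  del 75.144.210.0/24 (clear depth 24)
  del 75.144.210.64/28 (clear depth 28)
  add 0.0.0.0/0 -> H0 at depth 0
  add 75.144.210.0/24 -> H2 at depth 24
  add 70.137.112.0/20 -> H1 at depth 20
  add 70.137.121.0/24 -> H1 at depth 24
  Q 70.137.112.63: descend 01000110100010010111 ; hops seen [H0,H1] ; pick H1
  Q 75.144.210.0: descend 0100101110010000110100100 ; hops seen [H0,H2] ; pick H2
  Q 70.137.112.69: descend 01000110100010010111 ; hops seen [H0,H1] ; pick H1
  Q 70.137.121.195: descend 010001101000100101111001 ; hops seen [H0,H1,H1] ; pick H1
  add 23.119.141.160/28 -> H3 at depth 28
  Q 23.119.141.160: descend 0001011101110111100011011010 ; hops seen [H0,H3] ; pick H3
  del 0.0.0.0/0 (clear depth 0)
  add 102.139.136.0/24 -> H3 at depth 24
  add 102.0.0.0/8 -> H1 at depth 8
  add 70.137.120.0/23 -> H4 at depth 23
  Q 70.137.120.1: descend 01000110100010010111100 ; hops seen [H1,H4] ; pick H4
  Q 102.139.136.2: descend 011001101000101110001000 ; hops seen [H1,H3] ; pick H3
  add 102.139.136.176/28 -> H4 at depth 28
  Q 102.139.136.176: descend 0110011010001011100010001011 ; hops seen [H1,H3,H4] ; pick H4
  del 102.139.136.176/28 (clear depth 28)
  add 75.144.210.0/25 -> H3 at depth 25
  del 23.119.141.160/28 (clear depth 28)
  add 0.0.0.0/0 -> H2 at depth 0
  del 75.144.210.0/25 (clear depth 25)
  add 0.0.0.0/0 -> H0 at depth 0
  Q 75.144.210.58: descend 0100101110010000110100100 ; hops seen [H0,H2] ; pick H2
  del 102.0.0.0/8 (clear depth 8)
  add 75.144.210.0/24 -> H5 at depth 24
  add 75.144.208.0/20 -> H2 at depth 20
  Q 102.139.136.3: descend 011001101000101110001000 ; hops seen [H0,H3] ; pick H3

== LOOKUPS ==
["H1","H2","H1","H1","H3","H4","H3","H4","H2","H3"]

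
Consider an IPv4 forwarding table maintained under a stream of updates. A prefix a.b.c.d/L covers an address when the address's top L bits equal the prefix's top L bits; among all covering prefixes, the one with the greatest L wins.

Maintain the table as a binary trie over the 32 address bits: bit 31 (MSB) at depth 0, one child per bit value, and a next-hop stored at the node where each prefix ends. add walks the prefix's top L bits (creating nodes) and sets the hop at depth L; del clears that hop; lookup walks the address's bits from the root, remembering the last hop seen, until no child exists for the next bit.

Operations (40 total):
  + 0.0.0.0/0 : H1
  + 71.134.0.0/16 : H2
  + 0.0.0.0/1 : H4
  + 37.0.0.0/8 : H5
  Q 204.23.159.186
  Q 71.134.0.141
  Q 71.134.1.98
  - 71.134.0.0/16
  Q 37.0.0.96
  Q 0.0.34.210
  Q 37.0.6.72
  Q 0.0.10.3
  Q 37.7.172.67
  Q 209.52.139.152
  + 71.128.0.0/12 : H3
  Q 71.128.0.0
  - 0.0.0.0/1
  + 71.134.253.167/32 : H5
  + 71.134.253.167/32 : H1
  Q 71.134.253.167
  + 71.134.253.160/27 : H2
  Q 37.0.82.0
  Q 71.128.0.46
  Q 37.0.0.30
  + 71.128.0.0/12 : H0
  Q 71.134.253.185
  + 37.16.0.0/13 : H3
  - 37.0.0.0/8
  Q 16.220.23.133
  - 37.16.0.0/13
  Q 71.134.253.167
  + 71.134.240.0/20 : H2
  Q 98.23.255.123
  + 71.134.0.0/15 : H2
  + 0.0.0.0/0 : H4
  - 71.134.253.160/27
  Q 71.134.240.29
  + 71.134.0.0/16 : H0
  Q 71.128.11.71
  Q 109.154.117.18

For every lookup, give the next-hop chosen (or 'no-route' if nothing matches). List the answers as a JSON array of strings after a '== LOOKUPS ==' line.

Process each operation:
  add 0.0.0.0/0 -> H1 at depth 0
  add 71.134.0.0/16 -> H2 at depth 16
  add 0.0.0.0/1 -> H4 at depth 1
  add 37.0.0.0/8 -> H5 at depth 8
  ? 204.23.159.186  path d0:H1  best=H1
  ? 71.134.0.141  path d0:H1→d1:H4→d2:-→d3:-→d4:-→d5:-→d6:-→d7:-→d8:-→d9:-→d10:-→d11:-→d12:-→d13:-→d14:-→d15:-→d16:H2  best=H2
  ? 71.134.1.98  path d0:H1→d1:H4→d2:-→d3:-→d4:-→d5:-→d6:-→d7:-→d8:-→d9:-→d10:-→d11:-→d12:-→d13:-→d14:-→d15:-→d16:H2  best=H2
  - 71.134.0.0/16 clear@16
  ? 37.0.0.96  path d0:H1→d1:H4→d2:-→d3:-→d4:-→d5:-→d6:-→d7:-→d8:H5  best=H5
  ? 0.0.34.210  path d0:H1→d1:H4→d2:-  best=H4
  ? 37.0.6.72  path d0:H1→d1:H4→d2:-→d3:-→d4:-→d5:-→d6:-→d7:-→d8:H5  best=H5
  ? 0.0.10.3  path d0:H1→d1:H4→d2:-  best=H4
  ? 37.7.172.67  path d0:H1→d1:H4→d2:-→d3:-→d4:-→d5:-→d6:-→d7:-→d8:H5  best=H5
  ? 209.52.139.152  path d0:H1  best=H1
  add 71.128.0.0/12 -> H3 at depth 12
  ? 71.128.0.0  path d0:H1→d1:H4→d2:-→d3:-→d4:-→d5:-→d6:-→d7:-→d8:-→d9:-→d10:-→d11:-→d12:H3→d13:-  best=H3
  - 0.0.0.0/1 clear@1
  add 71.134.253.167/32 -> H5 at depth 32
  add 71.134.253.167/32 -> H1 at depth 32
  ? 71.134.253.167  path d0:H1→d1:-→d2:-→d3:-→d4:-→d5:-→d6:-→d7:-→d8:-→d9:-→d10:-→d11:-→d12:H3→d13:-→d14:-→d15:-→d16:-→d17:-→d18:-→d19:-→d20:-→d21:-→d22:-→d23:-→d24:-→d25:-→d26:-→d27:-→d28:-→d29:-→d30:-→d31:-→d32:H1  best=H1
  add 71.134.253.160/27 -> H2 at depth 27
  ? 37.0.82.0  path d0:H1→d1:-→d2:-→d3:-→d4:-→d5:-→d6:-→d7:-→d8:H5  best=H5
  ? 71.128.0.46  path d0:H1→d1:-→d2:-→d3:-→d4:-→d5:-→d6:-→d7:-→d8:-→d9:-→d10:-→d11:-→d12:H3→d13:-  best=H3
  ? 37.0.0.30  path d0:H1→d1:-→d2:-→d3:-→d4:-→d5:-→d6:-→d7:-→d8:H5  best=H5
  add 71.128.0.0/12 -> H0 at depth 12
  ? 71.134.253.185  path d0:H1→d1:-→d2:-→d3:-→d4:-→d5:-→d6:-→d7:-→d8:-→d9:-→d10:-→d11:-→d12:H0→d13:-→d14:-→d15:-→d16:-→d17:-→d18:-→d19:-→d20:-→d21:-→d22:-→d23:-→d24:-→d25:-→d26:-→d27:H2  best=H2
  add 37.16.0.0/13 -> H3 at depth 13
  - 37.0.0.0/8 clear@8
  ? 16.220.23.133  path d0:H1→d1:-→d2:-  best=H1
  - 37.16.0.0/13 clear@13
  ? 71.134.253.167  path d0:H1→d1:-→d2:-→d3:-→d4:-→d5:-→d6:-→d7:-→d8:-→d9:-→d10:-→d11:-→d12:H0→d13:-→d14:-→d15:-→d16:-→d17:-→d18:-→d19:-→d20:-→d21:-→d22:-→d23:-→d24:-→d25:-→d26:-→d27:H2→d28:-→d29:-→d30:-→d31:-→d32:H1  best=H1
  add 71.134.240.0/20 -> H2 at depth 20
  ? 98.23.255.123  path d0:H1→d1:-→d2:-  best=H1
  add 71.134.0.0/15 -> H2 at depth 15
  add 0.0.0.0/0 -> H4 at depth 0
  - 71.134.253.160/27 clear@27
  ? 71.134.240.29  path d0:H4→d1:-→d2:-→d3:-→d4:-→d5:-→d6:-→d7:-→d8:-→d9:-→d10:-→d11:-→d12:H0→d13:-→d14:-→d15:H2→d16:-→d17:-→d18:-→d19:-→d20:H2  best=H2
  add 71.134.0.0/16 -> H0 at depth 16
  ? 71.128.11.71  path d0:H4→d1:-→d2:-→d3:-→d4:-→d5:-→d6:-→d7:-→d8:-→d9:-→d10:-→d11:-→d12:H0→d13:-  best=H0
  ? 109.154.117.18  path d0:H4→d1:-→d2:-  best=H4

== LOOKUPS ==
["H1","H2","H2","H5","H4","H5","H4","H5","H1","H3","H1","H5","H3","H5","H2","H1","H1","H1","H2","H0","H4"]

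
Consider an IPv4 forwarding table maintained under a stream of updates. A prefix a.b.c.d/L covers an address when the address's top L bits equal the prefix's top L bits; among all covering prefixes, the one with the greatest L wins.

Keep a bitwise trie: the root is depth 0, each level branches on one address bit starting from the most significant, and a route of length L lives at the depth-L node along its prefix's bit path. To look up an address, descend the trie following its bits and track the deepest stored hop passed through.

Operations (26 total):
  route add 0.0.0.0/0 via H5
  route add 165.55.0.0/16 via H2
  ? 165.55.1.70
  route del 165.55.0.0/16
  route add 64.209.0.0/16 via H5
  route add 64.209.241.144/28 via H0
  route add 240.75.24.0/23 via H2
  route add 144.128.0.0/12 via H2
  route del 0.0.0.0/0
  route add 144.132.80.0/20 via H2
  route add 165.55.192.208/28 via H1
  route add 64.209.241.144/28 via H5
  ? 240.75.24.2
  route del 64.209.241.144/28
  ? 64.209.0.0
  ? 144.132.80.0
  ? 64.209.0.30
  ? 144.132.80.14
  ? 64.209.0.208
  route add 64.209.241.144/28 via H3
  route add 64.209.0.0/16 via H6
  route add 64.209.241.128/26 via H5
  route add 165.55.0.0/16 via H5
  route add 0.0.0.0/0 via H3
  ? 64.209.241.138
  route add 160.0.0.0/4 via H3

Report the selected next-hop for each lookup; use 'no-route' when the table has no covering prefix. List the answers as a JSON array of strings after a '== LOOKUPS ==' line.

Apply in order:
  add 0.0.0.0/0 -> H5 at depth 0
  add 165.55.0.0/16 -> H2 at depth 16
  Q 165.55.1.70: descend 1010010100110111 ; hops seen [H5,H2] ; pick H2
  - 165.55.0.0/16 clear@16
  add 64.209.0.0/16 -> H5 at depth 16
  add 64.209.241.144/28 -> H0 at depth 28
  add 240.75.24.0/23 -> H2 at depth 23
  add 144.128.0.0/12 -> H2 at depth 12
  - 0.0.0.0/0 clear@0
  add 144.132.80.0/20 -> H2 at depth 20
  add 165.55.192.208/28 -> H1 at depth 28
  add 64.209.241.144/28 -> H5 at depth 28
  Q 240.75.24.2: descend 11110000010010110001100 ; hops seen [H2] ; pick H2
  - 64.209.241.144/28 clear@28
  Q 64.209.0.0: descend 0100000011010001 ; hops seen [H5] ; pick H5
  Q 144.132.80.0: descend 10010000100001000101 ; hops seen [H2,H2] ; pick H2
  Q 64.209.0.30: descend 0100000011010001 ; hops seen [H5] ; pick H5
  Q 144.132.80.14: descend 10010000100001000101 ; hops seen [H2,H2] ; pick H2
  Q 64.209.0.208: descend 0100000011010001 ; hops seen [H5] ; pick H5
  add 64.209.241.144/28 -> H3 at depth 28
  add 64.209.0.0/16 -> H6 at depth 16
  add 64.209.241.128/26 -> H5 at depth 26
  add 165.55.0.0/16 -> H5 at depth 16
  add 0.0.0.0/0 -> H3 at depth 0
  Q 64.209.241.138: descend 010000001101000111110001100 ; hops seen [H3,H6,H5] ; pick H5
  add 160.0.0.0/4 -> H3 at depth 4

== LOOKUPS ==
["H2","H2","H5","H2","H5","H2","H5","H5"]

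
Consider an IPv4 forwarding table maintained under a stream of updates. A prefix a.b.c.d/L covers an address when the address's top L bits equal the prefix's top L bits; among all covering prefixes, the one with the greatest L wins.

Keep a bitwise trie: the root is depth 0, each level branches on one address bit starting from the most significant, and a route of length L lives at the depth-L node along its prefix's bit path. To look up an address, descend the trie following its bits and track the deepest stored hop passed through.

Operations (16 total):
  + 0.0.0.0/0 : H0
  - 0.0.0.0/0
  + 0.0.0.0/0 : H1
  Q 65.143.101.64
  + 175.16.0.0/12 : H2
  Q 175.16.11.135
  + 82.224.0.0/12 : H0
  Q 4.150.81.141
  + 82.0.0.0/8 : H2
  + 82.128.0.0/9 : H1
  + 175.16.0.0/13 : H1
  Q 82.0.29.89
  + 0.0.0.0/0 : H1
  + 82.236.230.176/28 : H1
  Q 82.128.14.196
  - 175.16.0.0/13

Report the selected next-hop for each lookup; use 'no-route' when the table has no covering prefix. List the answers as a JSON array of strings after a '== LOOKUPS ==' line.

Apply in order:
  add 0.0.0.0/0 -> H0 at depth 0
  - 0.0.0.0/0 clear@0
  add 0.0.0.0/0 -> H1 at depth 0
  lookup 65.143.101.64: bits ε walk d0:H1 -> H1
  add 175.16.0.0/12 -> H2 at depth 12
  lookup 175.16.11.135: bits 101011110001 walk d0:H1→d1:-→d2:-→d3:-→d4:-→d5:-→d6:-→d7:-→d8:-→d9:-→d10:-→d11:-→d12:H2 -> H2
  add 82.224.0.0/12 -> H0 at depth 12
  lookup 4.150.81.141: bits 0 walk d0:H1→d1:- -> H1
  add 82.0.0.0/8 -> H2 at depth 8
  add 82.128.0.0/9 -> H1 at depth 9
  add 175.16.0.0/13 -> H1 at depth 13
  lookup 82.0.29.89: bits 01010010 walk d0:H1→d1:-→d2:-→d3:-→d4:-→d5:-→d6:-→d7:-→d8:H2 -> H2
  add 0.0.0.0/0 -> H1 at depth 0
  add 82.236.230.176/28 -> H1 at depth 28
  lookup 82.128.14.196: bits 010100101 walk d0:H1→d1:-→d2:-→d3:-→d4:-→d5:-→d6:-→d7:-→d8:H2→d9:H1 -> H1
  - 175.16.0.0/13 clear@13

== LOOKUPS ==
["H1","H2","H1","H2","H1"]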